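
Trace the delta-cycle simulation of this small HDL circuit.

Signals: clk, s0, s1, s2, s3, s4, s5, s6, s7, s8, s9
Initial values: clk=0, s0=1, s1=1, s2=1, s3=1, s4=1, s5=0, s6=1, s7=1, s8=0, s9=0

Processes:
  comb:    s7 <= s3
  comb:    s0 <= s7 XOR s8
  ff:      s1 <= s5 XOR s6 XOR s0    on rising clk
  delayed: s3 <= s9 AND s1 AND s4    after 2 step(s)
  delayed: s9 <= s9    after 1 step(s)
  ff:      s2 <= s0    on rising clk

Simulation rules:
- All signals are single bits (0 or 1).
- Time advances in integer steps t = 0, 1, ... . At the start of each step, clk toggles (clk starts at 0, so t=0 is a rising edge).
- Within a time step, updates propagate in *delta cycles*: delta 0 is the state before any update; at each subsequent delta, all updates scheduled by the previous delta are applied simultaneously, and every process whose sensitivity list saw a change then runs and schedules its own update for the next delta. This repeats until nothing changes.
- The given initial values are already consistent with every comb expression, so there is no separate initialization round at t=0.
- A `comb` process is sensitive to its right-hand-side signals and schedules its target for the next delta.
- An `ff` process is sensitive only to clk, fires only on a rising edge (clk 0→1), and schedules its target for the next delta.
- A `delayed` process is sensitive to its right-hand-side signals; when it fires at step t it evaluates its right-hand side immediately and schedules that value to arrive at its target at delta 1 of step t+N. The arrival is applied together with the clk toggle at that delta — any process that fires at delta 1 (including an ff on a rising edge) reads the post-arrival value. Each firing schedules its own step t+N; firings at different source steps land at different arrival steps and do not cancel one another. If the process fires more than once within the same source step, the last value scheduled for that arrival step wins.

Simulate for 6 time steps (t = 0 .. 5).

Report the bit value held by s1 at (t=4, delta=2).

t=0 Δ0: s8=0 s9=0 s2=1 s7=1 s5=0 clk=0 s0=1 s3=1 s4=1 s6=1 s1=1
  Δ1: clk:0→1
  Δ2: s1:1→0
  (2Δ to stable)
t=1 Δ0: s8=0 s9=0 s2=1 s7=1 s5=0 clk=1 s0=1 s3=1 s4=1 s6=1 s1=0
  Δ1: clk:1→0
  (1Δ to stable)
t=2 Δ0: s8=0 s9=0 s2=1 s7=1 s5=0 clk=0 s0=1 s3=1 s4=1 s6=1 s1=0
  Δ1: clk:0→1, s3:1→0
  Δ2: s7:1→0
  Δ3: s0:1→0
  (3Δ to stable)
t=3 Δ0: s8=0 s9=0 s2=1 s7=0 s5=0 clk=1 s0=0 s3=0 s4=1 s6=1 s1=0
  Δ1: clk:1→0
  (1Δ to stable)
t=4 Δ0: s8=0 s9=0 s2=1 s7=0 s5=0 clk=0 s0=0 s3=0 s4=1 s6=1 s1=0
  Δ1: clk:0→1
  Δ2: s2:1→0, s1:0→1
  (2Δ to stable)
t=5 Δ0: s8=0 s9=0 s2=0 s7=0 s5=0 clk=1 s0=0 s3=0 s4=1 s6=1 s1=1
  Δ1: clk:1→0
  (1Δ to stable)

1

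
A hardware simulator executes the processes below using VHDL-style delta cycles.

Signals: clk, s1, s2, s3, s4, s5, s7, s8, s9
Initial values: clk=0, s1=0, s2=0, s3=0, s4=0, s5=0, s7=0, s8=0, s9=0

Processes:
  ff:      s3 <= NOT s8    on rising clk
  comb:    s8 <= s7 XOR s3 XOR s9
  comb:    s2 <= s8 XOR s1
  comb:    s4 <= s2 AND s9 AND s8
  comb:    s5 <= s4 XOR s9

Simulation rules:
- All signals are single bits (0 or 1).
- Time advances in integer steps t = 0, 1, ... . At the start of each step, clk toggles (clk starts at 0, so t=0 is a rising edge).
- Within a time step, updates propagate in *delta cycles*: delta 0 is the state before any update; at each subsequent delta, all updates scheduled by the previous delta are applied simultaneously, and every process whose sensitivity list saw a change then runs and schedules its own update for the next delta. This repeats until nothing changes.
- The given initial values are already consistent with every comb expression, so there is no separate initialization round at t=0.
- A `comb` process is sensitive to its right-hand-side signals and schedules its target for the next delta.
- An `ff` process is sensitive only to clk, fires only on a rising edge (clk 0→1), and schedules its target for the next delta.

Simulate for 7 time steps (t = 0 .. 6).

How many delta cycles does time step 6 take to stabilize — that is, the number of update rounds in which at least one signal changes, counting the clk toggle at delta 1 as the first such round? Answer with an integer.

t=0 Δ0: s4=0 s5=0 s8=0 s2=0 s7=0 s9=0 s3=0 clk=0 s1=0
  Δ1: clk:0→1
  Δ2: s3:0→1
  Δ3: s8:0→1
  Δ4: s2:0→1
  (4Δ to stable)
t=1 Δ0: s4=0 s5=0 s8=1 s2=1 s7=0 s9=0 s3=1 clk=1 s1=0
  Δ1: clk:1→0
  (1Δ to stable)
t=2 Δ0: s4=0 s5=0 s8=1 s2=1 s7=0 s9=0 s3=1 clk=0 s1=0
  Δ1: clk:0→1
  Δ2: s3:1→0
  Δ3: s8:1→0
  Δ4: s2:1→0
  (4Δ to stable)
t=3 Δ0: s4=0 s5=0 s8=0 s2=0 s7=0 s9=0 s3=0 clk=1 s1=0
  Δ1: clk:1→0
  (1Δ to stable)
t=4 Δ0: s4=0 s5=0 s8=0 s2=0 s7=0 s9=0 s3=0 clk=0 s1=0
  Δ1: clk:0→1
  Δ2: s3:0→1
  Δ3: s8:0→1
  Δ4: s2:0→1
  (4Δ to stable)
t=5 Δ0: s4=0 s5=0 s8=1 s2=1 s7=0 s9=0 s3=1 clk=1 s1=0
  Δ1: clk:1→0
  (1Δ to stable)
t=6 Δ0: s4=0 s5=0 s8=1 s2=1 s7=0 s9=0 s3=1 clk=0 s1=0
  Δ1: clk:0→1
  Δ2: s3:1→0
  Δ3: s8:1→0
  Δ4: s2:1→0
  (4Δ to stable)

4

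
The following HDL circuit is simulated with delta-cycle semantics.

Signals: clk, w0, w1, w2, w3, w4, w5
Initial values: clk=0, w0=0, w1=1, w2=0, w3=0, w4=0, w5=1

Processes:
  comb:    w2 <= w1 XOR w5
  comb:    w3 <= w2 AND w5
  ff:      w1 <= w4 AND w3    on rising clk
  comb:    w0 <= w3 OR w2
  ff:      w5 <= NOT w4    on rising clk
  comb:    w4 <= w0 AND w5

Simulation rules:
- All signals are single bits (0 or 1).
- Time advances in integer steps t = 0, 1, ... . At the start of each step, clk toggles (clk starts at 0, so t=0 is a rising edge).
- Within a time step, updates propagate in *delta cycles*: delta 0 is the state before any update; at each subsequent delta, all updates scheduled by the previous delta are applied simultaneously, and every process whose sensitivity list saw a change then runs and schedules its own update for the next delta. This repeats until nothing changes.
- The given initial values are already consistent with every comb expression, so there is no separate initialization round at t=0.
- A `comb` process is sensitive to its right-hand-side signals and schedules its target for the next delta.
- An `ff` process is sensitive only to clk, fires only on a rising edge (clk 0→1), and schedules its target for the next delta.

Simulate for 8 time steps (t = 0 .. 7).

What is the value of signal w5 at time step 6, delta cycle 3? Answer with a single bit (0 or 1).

t=0 Δ0: w3=0 w4=0 clk=0 w5=1 w1=1 w2=0 w0=0
  Δ1: clk:0→1
  Δ2: w1:1→0
  Δ3: w2:0→1
  Δ4: w3:0→1, w0:0→1
  Δ5: w4:0→1
  (5Δ to stable)
t=1 Δ0: w3=1 w4=1 clk=1 w5=1 w1=0 w2=1 w0=1
  Δ1: clk:1→0
  (1Δ to stable)
t=2 Δ0: w3=1 w4=1 clk=0 w5=1 w1=0 w2=1 w0=1
  Δ1: clk:0→1
  Δ2: w5:1→0, w1:0→1
  Δ3: w3:1→0, w4:1→0
  (3Δ to stable)
t=3 Δ0: w3=0 w4=0 clk=1 w5=0 w1=1 w2=1 w0=1
  Δ1: clk:1→0
  (1Δ to stable)
t=4 Δ0: w3=0 w4=0 clk=0 w5=0 w1=1 w2=1 w0=1
  Δ1: clk:0→1
  Δ2: w5:0→1, w1:1→0
  Δ3: w3:0→1, w4:0→1
  (3Δ to stable)
t=5 Δ0: w3=1 w4=1 clk=1 w5=1 w1=0 w2=1 w0=1
  Δ1: clk:1→0
  (1Δ to stable)
t=6 Δ0: w3=1 w4=1 clk=0 w5=1 w1=0 w2=1 w0=1
  Δ1: clk:0→1
  Δ2: w5:1→0, w1:0→1
  Δ3: w3:1→0, w4:1→0
  (3Δ to stable)
t=7 Δ0: w3=0 w4=0 clk=1 w5=0 w1=1 w2=1 w0=1
  Δ1: clk:1→0
  (1Δ to stable)

0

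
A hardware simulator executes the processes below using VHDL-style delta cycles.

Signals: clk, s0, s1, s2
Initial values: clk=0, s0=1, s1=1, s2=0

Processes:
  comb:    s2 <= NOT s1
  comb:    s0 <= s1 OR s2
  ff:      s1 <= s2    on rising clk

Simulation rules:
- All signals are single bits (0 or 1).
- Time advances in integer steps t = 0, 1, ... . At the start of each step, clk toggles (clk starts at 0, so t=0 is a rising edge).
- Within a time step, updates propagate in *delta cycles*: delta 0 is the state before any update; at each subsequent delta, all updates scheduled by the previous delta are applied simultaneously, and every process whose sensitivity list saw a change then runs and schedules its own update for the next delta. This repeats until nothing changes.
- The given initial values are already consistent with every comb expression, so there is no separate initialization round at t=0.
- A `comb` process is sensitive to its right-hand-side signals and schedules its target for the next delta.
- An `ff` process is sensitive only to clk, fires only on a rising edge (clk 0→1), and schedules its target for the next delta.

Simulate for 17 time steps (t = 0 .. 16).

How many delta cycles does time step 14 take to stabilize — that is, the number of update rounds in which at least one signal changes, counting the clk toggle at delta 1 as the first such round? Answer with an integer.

3

t0.Δ0 s0=1 s2=0 clk=0 s1=1
t0.Δ1 s0=1 s2=0 clk=1 s1=1
t0.Δ2 s0=1 s2=0 clk=1 s1=0
t0.Δ3 s0=0 s2=1 clk=1 s1=0
t0.Δ4 s0=1 s2=1 clk=1 s1=0
t1.Δ0 s0=1 s2=1 clk=1 s1=0
t1.Δ1 s0=1 s2=1 clk=0 s1=0
t2.Δ0 s0=1 s2=1 clk=0 s1=0
t2.Δ1 s0=1 s2=1 clk=1 s1=0
t2.Δ2 s0=1 s2=1 clk=1 s1=1
t2.Δ3 s0=1 s2=0 clk=1 s1=1
t3.Δ0 s0=1 s2=0 clk=1 s1=1
t3.Δ1 s0=1 s2=0 clk=0 s1=1
t4.Δ0 s0=1 s2=0 clk=0 s1=1
t4.Δ1 s0=1 s2=0 clk=1 s1=1
t4.Δ2 s0=1 s2=0 clk=1 s1=0
t4.Δ3 s0=0 s2=1 clk=1 s1=0
t4.Δ4 s0=1 s2=1 clk=1 s1=0
t5.Δ0 s0=1 s2=1 clk=1 s1=0
t5.Δ1 s0=1 s2=1 clk=0 s1=0
t6.Δ0 s0=1 s2=1 clk=0 s1=0
t6.Δ1 s0=1 s2=1 clk=1 s1=0
t6.Δ2 s0=1 s2=1 clk=1 s1=1
t6.Δ3 s0=1 s2=0 clk=1 s1=1
t7.Δ0 s0=1 s2=0 clk=1 s1=1
t7.Δ1 s0=1 s2=0 clk=0 s1=1
t8.Δ0 s0=1 s2=0 clk=0 s1=1
t8.Δ1 s0=1 s2=0 clk=1 s1=1
t8.Δ2 s0=1 s2=0 clk=1 s1=0
t8.Δ3 s0=0 s2=1 clk=1 s1=0
t8.Δ4 s0=1 s2=1 clk=1 s1=0
t9.Δ0 s0=1 s2=1 clk=1 s1=0
t9.Δ1 s0=1 s2=1 clk=0 s1=0
t10.Δ0 s0=1 s2=1 clk=0 s1=0
t10.Δ1 s0=1 s2=1 clk=1 s1=0
t10.Δ2 s0=1 s2=1 clk=1 s1=1
t10.Δ3 s0=1 s2=0 clk=1 s1=1
t11.Δ0 s0=1 s2=0 clk=1 s1=1
t11.Δ1 s0=1 s2=0 clk=0 s1=1
t12.Δ0 s0=1 s2=0 clk=0 s1=1
t12.Δ1 s0=1 s2=0 clk=1 s1=1
t12.Δ2 s0=1 s2=0 clk=1 s1=0
t12.Δ3 s0=0 s2=1 clk=1 s1=0
t12.Δ4 s0=1 s2=1 clk=1 s1=0
t13.Δ0 s0=1 s2=1 clk=1 s1=0
t13.Δ1 s0=1 s2=1 clk=0 s1=0
t14.Δ0 s0=1 s2=1 clk=0 s1=0
t14.Δ1 s0=1 s2=1 clk=1 s1=0
t14.Δ2 s0=1 s2=1 clk=1 s1=1
t14.Δ3 s0=1 s2=0 clk=1 s1=1
t15.Δ0 s0=1 s2=0 clk=1 s1=1
t15.Δ1 s0=1 s2=0 clk=0 s1=1
t16.Δ0 s0=1 s2=0 clk=0 s1=1
t16.Δ1 s0=1 s2=0 clk=1 s1=1
t16.Δ2 s0=1 s2=0 clk=1 s1=0
t16.Δ3 s0=0 s2=1 clk=1 s1=0
t16.Δ4 s0=1 s2=1 clk=1 s1=0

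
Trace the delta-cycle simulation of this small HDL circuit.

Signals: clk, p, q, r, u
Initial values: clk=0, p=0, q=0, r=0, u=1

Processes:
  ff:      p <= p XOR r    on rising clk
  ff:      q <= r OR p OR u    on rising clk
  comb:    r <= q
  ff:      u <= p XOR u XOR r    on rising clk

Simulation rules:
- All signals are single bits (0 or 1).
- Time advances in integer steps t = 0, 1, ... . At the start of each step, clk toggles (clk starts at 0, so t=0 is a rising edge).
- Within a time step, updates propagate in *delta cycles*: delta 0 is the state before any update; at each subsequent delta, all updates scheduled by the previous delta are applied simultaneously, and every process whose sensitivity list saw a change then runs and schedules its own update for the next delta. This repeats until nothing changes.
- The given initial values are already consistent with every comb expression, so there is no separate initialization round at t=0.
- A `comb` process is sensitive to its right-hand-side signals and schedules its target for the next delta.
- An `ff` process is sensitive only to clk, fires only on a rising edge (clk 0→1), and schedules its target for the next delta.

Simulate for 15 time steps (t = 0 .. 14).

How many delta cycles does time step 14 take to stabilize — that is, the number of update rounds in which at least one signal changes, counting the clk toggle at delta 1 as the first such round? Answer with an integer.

t0.Δ0 u=1 clk=0 q=0 r=0 p=0
t0.Δ1 u=1 clk=1 q=0 r=0 p=0
t0.Δ2 u=1 clk=1 q=1 r=0 p=0
t0.Δ3 u=1 clk=1 q=1 r=1 p=0
t1.Δ0 u=1 clk=1 q=1 r=1 p=0
t1.Δ1 u=1 clk=0 q=1 r=1 p=0
t2.Δ0 u=1 clk=0 q=1 r=1 p=0
t2.Δ1 u=1 clk=1 q=1 r=1 p=0
t2.Δ2 u=0 clk=1 q=1 r=1 p=1
t3.Δ0 u=0 clk=1 q=1 r=1 p=1
t3.Δ1 u=0 clk=0 q=1 r=1 p=1
t4.Δ0 u=0 clk=0 q=1 r=1 p=1
t4.Δ1 u=0 clk=1 q=1 r=1 p=1
t4.Δ2 u=0 clk=1 q=1 r=1 p=0
t5.Δ0 u=0 clk=1 q=1 r=1 p=0
t5.Δ1 u=0 clk=0 q=1 r=1 p=0
t6.Δ0 u=0 clk=0 q=1 r=1 p=0
t6.Δ1 u=0 clk=1 q=1 r=1 p=0
t6.Δ2 u=1 clk=1 q=1 r=1 p=1
t7.Δ0 u=1 clk=1 q=1 r=1 p=1
t7.Δ1 u=1 clk=0 q=1 r=1 p=1
t8.Δ0 u=1 clk=0 q=1 r=1 p=1
t8.Δ1 u=1 clk=1 q=1 r=1 p=1
t8.Δ2 u=1 clk=1 q=1 r=1 p=0
t9.Δ0 u=1 clk=1 q=1 r=1 p=0
t9.Δ1 u=1 clk=0 q=1 r=1 p=0
t10.Δ0 u=1 clk=0 q=1 r=1 p=0
t10.Δ1 u=1 clk=1 q=1 r=1 p=0
t10.Δ2 u=0 clk=1 q=1 r=1 p=1
t11.Δ0 u=0 clk=1 q=1 r=1 p=1
t11.Δ1 u=0 clk=0 q=1 r=1 p=1
t12.Δ0 u=0 clk=0 q=1 r=1 p=1
t12.Δ1 u=0 clk=1 q=1 r=1 p=1
t12.Δ2 u=0 clk=1 q=1 r=1 p=0
t13.Δ0 u=0 clk=1 q=1 r=1 p=0
t13.Δ1 u=0 clk=0 q=1 r=1 p=0
t14.Δ0 u=0 clk=0 q=1 r=1 p=0
t14.Δ1 u=0 clk=1 q=1 r=1 p=0
t14.Δ2 u=1 clk=1 q=1 r=1 p=1

2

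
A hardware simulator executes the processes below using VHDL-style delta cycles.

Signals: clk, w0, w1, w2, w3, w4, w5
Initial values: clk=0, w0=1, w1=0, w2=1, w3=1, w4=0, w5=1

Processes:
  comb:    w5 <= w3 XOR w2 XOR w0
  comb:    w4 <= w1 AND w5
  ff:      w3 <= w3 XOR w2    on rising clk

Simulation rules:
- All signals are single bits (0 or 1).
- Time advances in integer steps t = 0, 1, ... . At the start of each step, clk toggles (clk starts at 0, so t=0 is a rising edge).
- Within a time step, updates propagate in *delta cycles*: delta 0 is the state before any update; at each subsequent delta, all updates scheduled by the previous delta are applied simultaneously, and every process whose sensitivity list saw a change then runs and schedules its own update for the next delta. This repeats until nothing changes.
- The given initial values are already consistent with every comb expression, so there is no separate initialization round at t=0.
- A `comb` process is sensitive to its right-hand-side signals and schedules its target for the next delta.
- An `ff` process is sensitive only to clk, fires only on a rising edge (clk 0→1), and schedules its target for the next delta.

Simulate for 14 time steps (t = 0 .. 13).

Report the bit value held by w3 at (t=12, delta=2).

0

t=0 Δ0: w2=1 w0=1 w3=1 w5=1 clk=0 w1=0 w4=0
  Δ1: clk:0→1
  Δ2: w3:1→0
  Δ3: w5:1→0
  (3Δ to stable)
t=1 Δ0: w2=1 w0=1 w3=0 w5=0 clk=1 w1=0 w4=0
  Δ1: clk:1→0
  (1Δ to stable)
t=2 Δ0: w2=1 w0=1 w3=0 w5=0 clk=0 w1=0 w4=0
  Δ1: clk:0→1
  Δ2: w3:0→1
  Δ3: w5:0→1
  (3Δ to stable)
t=3 Δ0: w2=1 w0=1 w3=1 w5=1 clk=1 w1=0 w4=0
  Δ1: clk:1→0
  (1Δ to stable)
t=4 Δ0: w2=1 w0=1 w3=1 w5=1 clk=0 w1=0 w4=0
  Δ1: clk:0→1
  Δ2: w3:1→0
  Δ3: w5:1→0
  (3Δ to stable)
t=5 Δ0: w2=1 w0=1 w3=0 w5=0 clk=1 w1=0 w4=0
  Δ1: clk:1→0
  (1Δ to stable)
t=6 Δ0: w2=1 w0=1 w3=0 w5=0 clk=0 w1=0 w4=0
  Δ1: clk:0→1
  Δ2: w3:0→1
  Δ3: w5:0→1
  (3Δ to stable)
t=7 Δ0: w2=1 w0=1 w3=1 w5=1 clk=1 w1=0 w4=0
  Δ1: clk:1→0
  (1Δ to stable)
t=8 Δ0: w2=1 w0=1 w3=1 w5=1 clk=0 w1=0 w4=0
  Δ1: clk:0→1
  Δ2: w3:1→0
  Δ3: w5:1→0
  (3Δ to stable)
t=9 Δ0: w2=1 w0=1 w3=0 w5=0 clk=1 w1=0 w4=0
  Δ1: clk:1→0
  (1Δ to stable)
t=10 Δ0: w2=1 w0=1 w3=0 w5=0 clk=0 w1=0 w4=0
  Δ1: clk:0→1
  Δ2: w3:0→1
  Δ3: w5:0→1
  (3Δ to stable)
t=11 Δ0: w2=1 w0=1 w3=1 w5=1 clk=1 w1=0 w4=0
  Δ1: clk:1→0
  (1Δ to stable)
t=12 Δ0: w2=1 w0=1 w3=1 w5=1 clk=0 w1=0 w4=0
  Δ1: clk:0→1
  Δ2: w3:1→0
  Δ3: w5:1→0
  (3Δ to stable)
t=13 Δ0: w2=1 w0=1 w3=0 w5=0 clk=1 w1=0 w4=0
  Δ1: clk:1→0
  (1Δ to stable)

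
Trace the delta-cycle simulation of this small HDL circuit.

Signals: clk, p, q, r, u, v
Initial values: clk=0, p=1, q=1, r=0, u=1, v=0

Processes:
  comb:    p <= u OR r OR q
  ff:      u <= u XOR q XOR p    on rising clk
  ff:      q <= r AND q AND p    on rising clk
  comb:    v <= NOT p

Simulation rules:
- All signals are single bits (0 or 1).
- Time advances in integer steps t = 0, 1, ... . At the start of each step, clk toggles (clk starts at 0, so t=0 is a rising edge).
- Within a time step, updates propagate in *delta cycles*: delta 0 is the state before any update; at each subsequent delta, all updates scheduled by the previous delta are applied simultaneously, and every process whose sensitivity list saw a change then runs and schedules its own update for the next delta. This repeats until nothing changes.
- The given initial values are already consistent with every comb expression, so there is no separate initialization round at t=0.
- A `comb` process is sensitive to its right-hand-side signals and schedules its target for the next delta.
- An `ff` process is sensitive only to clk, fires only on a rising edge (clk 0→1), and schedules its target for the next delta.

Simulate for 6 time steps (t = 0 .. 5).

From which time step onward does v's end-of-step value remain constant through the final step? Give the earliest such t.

t=0 Δ0: r=0 p=1 u=1 v=0 clk=0 q=1
  Δ1: clk:0→1
  Δ2: q:1→0
  (2Δ to stable)
t=1 Δ0: r=0 p=1 u=1 v=0 clk=1 q=0
  Δ1: clk:1→0
  (1Δ to stable)
t=2 Δ0: r=0 p=1 u=1 v=0 clk=0 q=0
  Δ1: clk:0→1
  Δ2: u:1→0
  Δ3: p:1→0
  Δ4: v:0→1
  (4Δ to stable)
t=3 Δ0: r=0 p=0 u=0 v=1 clk=1 q=0
  Δ1: clk:1→0
  (1Δ to stable)
t=4 Δ0: r=0 p=0 u=0 v=1 clk=0 q=0
  Δ1: clk:0→1
  (1Δ to stable)
t=5 Δ0: r=0 p=0 u=0 v=1 clk=1 q=0
  Δ1: clk:1→0
  (1Δ to stable)

2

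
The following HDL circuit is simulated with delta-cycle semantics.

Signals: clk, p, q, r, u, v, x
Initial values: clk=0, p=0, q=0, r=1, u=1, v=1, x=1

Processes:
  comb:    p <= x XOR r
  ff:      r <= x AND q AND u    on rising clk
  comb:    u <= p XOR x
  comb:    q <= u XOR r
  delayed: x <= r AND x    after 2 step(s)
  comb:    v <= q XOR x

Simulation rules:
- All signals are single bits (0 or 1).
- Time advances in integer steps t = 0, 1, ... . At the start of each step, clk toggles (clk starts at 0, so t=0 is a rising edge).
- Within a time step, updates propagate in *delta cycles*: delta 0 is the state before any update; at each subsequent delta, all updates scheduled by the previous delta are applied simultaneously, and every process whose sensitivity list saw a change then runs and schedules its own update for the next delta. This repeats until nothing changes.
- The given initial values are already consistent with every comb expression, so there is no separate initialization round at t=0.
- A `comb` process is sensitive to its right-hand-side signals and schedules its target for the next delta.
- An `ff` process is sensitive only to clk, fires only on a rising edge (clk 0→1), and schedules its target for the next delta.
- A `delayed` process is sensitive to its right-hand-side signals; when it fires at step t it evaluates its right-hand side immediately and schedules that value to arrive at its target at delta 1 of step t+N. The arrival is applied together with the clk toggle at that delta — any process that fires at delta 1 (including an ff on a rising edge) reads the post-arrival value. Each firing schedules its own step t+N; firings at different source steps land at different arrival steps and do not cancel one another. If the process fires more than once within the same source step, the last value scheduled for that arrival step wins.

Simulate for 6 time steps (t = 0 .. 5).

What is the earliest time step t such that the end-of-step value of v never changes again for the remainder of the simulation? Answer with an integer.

t0.Δ0 p=0 r=1 x=1 v=1 clk=0 q=0 u=1
t0.Δ1 p=0 r=1 x=1 v=1 clk=1 q=0 u=1
t0.Δ2 p=0 r=0 x=1 v=1 clk=1 q=0 u=1
t0.Δ3 p=1 r=0 x=1 v=1 clk=1 q=1 u=1
t0.Δ4 p=1 r=0 x=1 v=0 clk=1 q=1 u=0
t0.Δ5 p=1 r=0 x=1 v=0 clk=1 q=0 u=0
t0.Δ6 p=1 r=0 x=1 v=1 clk=1 q=0 u=0
t1.Δ0 p=1 r=0 x=1 v=1 clk=1 q=0 u=0
t1.Δ1 p=1 r=0 x=1 v=1 clk=0 q=0 u=0
t2.Δ0 p=1 r=0 x=1 v=1 clk=0 q=0 u=0
t2.Δ1 p=1 r=0 x=0 v=1 clk=1 q=0 u=0
t2.Δ2 p=0 r=0 x=0 v=0 clk=1 q=0 u=1
t2.Δ3 p=0 r=0 x=0 v=0 clk=1 q=1 u=0
t2.Δ4 p=0 r=0 x=0 v=1 clk=1 q=0 u=0
t2.Δ5 p=0 r=0 x=0 v=0 clk=1 q=0 u=0
t3.Δ0 p=0 r=0 x=0 v=0 clk=1 q=0 u=0
t3.Δ1 p=0 r=0 x=0 v=0 clk=0 q=0 u=0
t4.Δ0 p=0 r=0 x=0 v=0 clk=0 q=0 u=0
t4.Δ1 p=0 r=0 x=0 v=0 clk=1 q=0 u=0
t5.Δ0 p=0 r=0 x=0 v=0 clk=1 q=0 u=0
t5.Δ1 p=0 r=0 x=0 v=0 clk=0 q=0 u=0

2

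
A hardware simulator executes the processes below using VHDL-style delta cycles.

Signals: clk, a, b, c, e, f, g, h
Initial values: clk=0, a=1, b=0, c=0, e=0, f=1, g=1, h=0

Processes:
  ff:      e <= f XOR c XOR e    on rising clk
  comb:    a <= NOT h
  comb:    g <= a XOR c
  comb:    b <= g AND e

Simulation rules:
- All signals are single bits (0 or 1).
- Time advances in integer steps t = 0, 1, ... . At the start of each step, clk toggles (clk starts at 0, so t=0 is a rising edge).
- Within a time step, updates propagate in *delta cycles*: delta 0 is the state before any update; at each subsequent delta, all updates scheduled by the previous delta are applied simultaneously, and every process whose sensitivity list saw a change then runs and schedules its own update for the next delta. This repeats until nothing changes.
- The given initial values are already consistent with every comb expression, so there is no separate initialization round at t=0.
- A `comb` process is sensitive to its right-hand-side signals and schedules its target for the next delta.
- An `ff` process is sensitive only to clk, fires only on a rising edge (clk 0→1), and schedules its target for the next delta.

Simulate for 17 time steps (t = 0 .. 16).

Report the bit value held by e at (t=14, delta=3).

t=0 Δ0: f=1 a=1 g=1 h=0 b=0 c=0 e=0 clk=0
  Δ1: clk:0→1
  Δ2: e:0→1
  Δ3: b:0→1
  (3Δ to stable)
t=1 Δ0: f=1 a=1 g=1 h=0 b=1 c=0 e=1 clk=1
  Δ1: clk:1→0
  (1Δ to stable)
t=2 Δ0: f=1 a=1 g=1 h=0 b=1 c=0 e=1 clk=0
  Δ1: clk:0→1
  Δ2: e:1→0
  Δ3: b:1→0
  (3Δ to stable)
t=3 Δ0: f=1 a=1 g=1 h=0 b=0 c=0 e=0 clk=1
  Δ1: clk:1→0
  (1Δ to stable)
t=4 Δ0: f=1 a=1 g=1 h=0 b=0 c=0 e=0 clk=0
  Δ1: clk:0→1
  Δ2: e:0→1
  Δ3: b:0→1
  (3Δ to stable)
t=5 Δ0: f=1 a=1 g=1 h=0 b=1 c=0 e=1 clk=1
  Δ1: clk:1→0
  (1Δ to stable)
t=6 Δ0: f=1 a=1 g=1 h=0 b=1 c=0 e=1 clk=0
  Δ1: clk:0→1
  Δ2: e:1→0
  Δ3: b:1→0
  (3Δ to stable)
t=7 Δ0: f=1 a=1 g=1 h=0 b=0 c=0 e=0 clk=1
  Δ1: clk:1→0
  (1Δ to stable)
t=8 Δ0: f=1 a=1 g=1 h=0 b=0 c=0 e=0 clk=0
  Δ1: clk:0→1
  Δ2: e:0→1
  Δ3: b:0→1
  (3Δ to stable)
t=9 Δ0: f=1 a=1 g=1 h=0 b=1 c=0 e=1 clk=1
  Δ1: clk:1→0
  (1Δ to stable)
t=10 Δ0: f=1 a=1 g=1 h=0 b=1 c=0 e=1 clk=0
  Δ1: clk:0→1
  Δ2: e:1→0
  Δ3: b:1→0
  (3Δ to stable)
t=11 Δ0: f=1 a=1 g=1 h=0 b=0 c=0 e=0 clk=1
  Δ1: clk:1→0
  (1Δ to stable)
t=12 Δ0: f=1 a=1 g=1 h=0 b=0 c=0 e=0 clk=0
  Δ1: clk:0→1
  Δ2: e:0→1
  Δ3: b:0→1
  (3Δ to stable)
t=13 Δ0: f=1 a=1 g=1 h=0 b=1 c=0 e=1 clk=1
  Δ1: clk:1→0
  (1Δ to stable)
t=14 Δ0: f=1 a=1 g=1 h=0 b=1 c=0 e=1 clk=0
  Δ1: clk:0→1
  Δ2: e:1→0
  Δ3: b:1→0
  (3Δ to stable)
t=15 Δ0: f=1 a=1 g=1 h=0 b=0 c=0 e=0 clk=1
  Δ1: clk:1→0
  (1Δ to stable)
t=16 Δ0: f=1 a=1 g=1 h=0 b=0 c=0 e=0 clk=0
  Δ1: clk:0→1
  Δ2: e:0→1
  Δ3: b:0→1
  (3Δ to stable)

0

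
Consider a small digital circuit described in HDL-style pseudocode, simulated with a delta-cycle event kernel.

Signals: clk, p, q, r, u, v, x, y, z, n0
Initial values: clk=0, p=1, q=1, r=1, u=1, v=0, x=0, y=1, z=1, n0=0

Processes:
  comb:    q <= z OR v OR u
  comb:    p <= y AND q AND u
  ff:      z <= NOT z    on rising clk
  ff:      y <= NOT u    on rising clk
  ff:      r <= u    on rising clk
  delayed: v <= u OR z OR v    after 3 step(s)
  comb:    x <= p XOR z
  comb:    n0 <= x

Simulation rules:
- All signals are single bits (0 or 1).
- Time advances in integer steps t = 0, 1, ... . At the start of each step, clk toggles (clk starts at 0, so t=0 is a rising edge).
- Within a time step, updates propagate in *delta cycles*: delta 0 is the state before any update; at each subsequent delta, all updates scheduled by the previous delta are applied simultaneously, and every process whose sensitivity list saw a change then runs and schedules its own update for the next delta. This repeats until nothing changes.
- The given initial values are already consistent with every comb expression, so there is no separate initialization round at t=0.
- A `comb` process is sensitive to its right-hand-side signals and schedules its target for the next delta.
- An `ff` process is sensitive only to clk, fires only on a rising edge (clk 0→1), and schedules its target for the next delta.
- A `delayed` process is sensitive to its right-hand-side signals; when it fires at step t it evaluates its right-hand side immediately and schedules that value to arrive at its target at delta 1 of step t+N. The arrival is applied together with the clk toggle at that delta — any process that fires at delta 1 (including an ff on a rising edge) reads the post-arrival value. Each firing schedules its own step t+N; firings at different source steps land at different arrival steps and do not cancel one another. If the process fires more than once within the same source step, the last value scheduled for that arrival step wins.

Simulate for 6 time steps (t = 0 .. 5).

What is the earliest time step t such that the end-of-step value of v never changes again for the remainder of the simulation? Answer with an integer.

t=0 Δ0: y=1 q=1 x=0 clk=0 n0=0 u=1 r=1 z=1 v=0 p=1
  Δ1: clk:0→1
  Δ2: y:1→0, z:1→0
  Δ3: x:0→1, p:1→0
  Δ4: x:1→0, n0:0→1
  Δ5: n0:1→0
  (5Δ to stable)
t=1 Δ0: y=0 q=1 x=0 clk=1 n0=0 u=1 r=1 z=0 v=0 p=0
  Δ1: clk:1→0
  (1Δ to stable)
t=2 Δ0: y=0 q=1 x=0 clk=0 n0=0 u=1 r=1 z=0 v=0 p=0
  Δ1: clk:0→1
  Δ2: z:0→1
  Δ3: x:0→1
  Δ4: n0:0→1
  (4Δ to stable)
t=3 Δ0: y=0 q=1 x=1 clk=1 n0=1 u=1 r=1 z=1 v=0 p=0
  Δ1: clk:1→0, v:0→1
  (1Δ to stable)
t=4 Δ0: y=0 q=1 x=1 clk=0 n0=1 u=1 r=1 z=1 v=1 p=0
  Δ1: clk:0→1
  Δ2: z:1→0
  Δ3: x:1→0
  Δ4: n0:1→0
  (4Δ to stable)
t=5 Δ0: y=0 q=1 x=0 clk=1 n0=0 u=1 r=1 z=0 v=1 p=0
  Δ1: clk:1→0
  (1Δ to stable)

3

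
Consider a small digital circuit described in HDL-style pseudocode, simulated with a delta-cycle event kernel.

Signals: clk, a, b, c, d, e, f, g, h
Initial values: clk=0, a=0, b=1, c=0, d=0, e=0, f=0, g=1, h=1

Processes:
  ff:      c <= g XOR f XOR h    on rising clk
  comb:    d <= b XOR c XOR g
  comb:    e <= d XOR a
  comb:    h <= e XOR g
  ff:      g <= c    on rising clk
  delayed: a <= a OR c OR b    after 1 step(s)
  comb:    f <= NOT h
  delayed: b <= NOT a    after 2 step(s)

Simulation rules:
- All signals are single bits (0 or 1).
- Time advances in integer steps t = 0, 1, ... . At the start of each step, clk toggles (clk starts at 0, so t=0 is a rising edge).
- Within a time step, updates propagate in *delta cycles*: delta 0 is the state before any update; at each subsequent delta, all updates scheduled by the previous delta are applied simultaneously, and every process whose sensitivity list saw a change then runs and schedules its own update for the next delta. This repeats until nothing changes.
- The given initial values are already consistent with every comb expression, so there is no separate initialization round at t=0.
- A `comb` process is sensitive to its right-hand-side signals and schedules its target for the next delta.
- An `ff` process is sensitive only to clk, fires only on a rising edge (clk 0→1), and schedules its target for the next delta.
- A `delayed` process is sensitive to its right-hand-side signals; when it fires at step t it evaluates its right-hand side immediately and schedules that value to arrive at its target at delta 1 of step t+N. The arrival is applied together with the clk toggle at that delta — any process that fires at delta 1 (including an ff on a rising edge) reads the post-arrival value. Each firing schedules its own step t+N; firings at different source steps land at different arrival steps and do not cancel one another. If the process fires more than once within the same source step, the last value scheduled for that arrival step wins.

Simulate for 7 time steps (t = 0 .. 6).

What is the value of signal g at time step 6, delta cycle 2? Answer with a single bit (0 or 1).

t0.Δ0 d=0 c=0 h=1 f=0 e=0 a=0 clk=0 g=1 b=1
t0.Δ1 d=0 c=0 h=1 f=0 e=0 a=0 clk=1 g=1 b=1
t0.Δ2 d=0 c=0 h=1 f=0 e=0 a=0 clk=1 g=0 b=1
t0.Δ3 d=1 c=0 h=0 f=0 e=0 a=0 clk=1 g=0 b=1
t0.Δ4 d=1 c=0 h=0 f=1 e=1 a=0 clk=1 g=0 b=1
t0.Δ5 d=1 c=0 h=1 f=1 e=1 a=0 clk=1 g=0 b=1
t0.Δ6 d=1 c=0 h=1 f=0 e=1 a=0 clk=1 g=0 b=1
t1.Δ0 d=1 c=0 h=1 f=0 e=1 a=0 clk=1 g=0 b=1
t1.Δ1 d=1 c=0 h=1 f=0 e=1 a=0 clk=0 g=0 b=1
t2.Δ0 d=1 c=0 h=1 f=0 e=1 a=0 clk=0 g=0 b=1
t2.Δ1 d=1 c=0 h=1 f=0 e=1 a=0 clk=1 g=0 b=1
t2.Δ2 d=1 c=1 h=1 f=0 e=1 a=0 clk=1 g=0 b=1
t2.Δ3 d=0 c=1 h=1 f=0 e=1 a=0 clk=1 g=0 b=1
t2.Δ4 d=0 c=1 h=1 f=0 e=0 a=0 clk=1 g=0 b=1
t2.Δ5 d=0 c=1 h=0 f=0 e=0 a=0 clk=1 g=0 b=1
t2.Δ6 d=0 c=1 h=0 f=1 e=0 a=0 clk=1 g=0 b=1
t3.Δ0 d=0 c=1 h=0 f=1 e=0 a=0 clk=1 g=0 b=1
t3.Δ1 d=0 c=1 h=0 f=1 e=0 a=1 clk=0 g=0 b=1
t3.Δ2 d=0 c=1 h=0 f=1 e=1 a=1 clk=0 g=0 b=1
t3.Δ3 d=0 c=1 h=1 f=1 e=1 a=1 clk=0 g=0 b=1
t3.Δ4 d=0 c=1 h=1 f=0 e=1 a=1 clk=0 g=0 b=1
t4.Δ0 d=0 c=1 h=1 f=0 e=1 a=1 clk=0 g=0 b=1
t4.Δ1 d=0 c=1 h=1 f=0 e=1 a=1 clk=1 g=0 b=1
t4.Δ2 d=0 c=1 h=1 f=0 e=1 a=1 clk=1 g=1 b=1
t4.Δ3 d=1 c=1 h=0 f=0 e=1 a=1 clk=1 g=1 b=1
t4.Δ4 d=1 c=1 h=0 f=1 e=0 a=1 clk=1 g=1 b=1
t4.Δ5 d=1 c=1 h=1 f=1 e=0 a=1 clk=1 g=1 b=1
t4.Δ6 d=1 c=1 h=1 f=0 e=0 a=1 clk=1 g=1 b=1
t5.Δ0 d=1 c=1 h=1 f=0 e=0 a=1 clk=1 g=1 b=1
t5.Δ1 d=1 c=1 h=1 f=0 e=0 a=1 clk=0 g=1 b=0
t5.Δ2 d=0 c=1 h=1 f=0 e=0 a=1 clk=0 g=1 b=0
t5.Δ3 d=0 c=1 h=1 f=0 e=1 a=1 clk=0 g=1 b=0
t5.Δ4 d=0 c=1 h=0 f=0 e=1 a=1 clk=0 g=1 b=0
t5.Δ5 d=0 c=1 h=0 f=1 e=1 a=1 clk=0 g=1 b=0
t6.Δ0 d=0 c=1 h=0 f=1 e=1 a=1 clk=0 g=1 b=0
t6.Δ1 d=0 c=1 h=0 f=1 e=1 a=1 clk=1 g=1 b=0
t6.Δ2 d=0 c=0 h=0 f=1 e=1 a=1 clk=1 g=1 b=0
t6.Δ3 d=1 c=0 h=0 f=1 e=1 a=1 clk=1 g=1 b=0
t6.Δ4 d=1 c=0 h=0 f=1 e=0 a=1 clk=1 g=1 b=0
t6.Δ5 d=1 c=0 h=1 f=1 e=0 a=1 clk=1 g=1 b=0
t6.Δ6 d=1 c=0 h=1 f=0 e=0 a=1 clk=1 g=1 b=0

1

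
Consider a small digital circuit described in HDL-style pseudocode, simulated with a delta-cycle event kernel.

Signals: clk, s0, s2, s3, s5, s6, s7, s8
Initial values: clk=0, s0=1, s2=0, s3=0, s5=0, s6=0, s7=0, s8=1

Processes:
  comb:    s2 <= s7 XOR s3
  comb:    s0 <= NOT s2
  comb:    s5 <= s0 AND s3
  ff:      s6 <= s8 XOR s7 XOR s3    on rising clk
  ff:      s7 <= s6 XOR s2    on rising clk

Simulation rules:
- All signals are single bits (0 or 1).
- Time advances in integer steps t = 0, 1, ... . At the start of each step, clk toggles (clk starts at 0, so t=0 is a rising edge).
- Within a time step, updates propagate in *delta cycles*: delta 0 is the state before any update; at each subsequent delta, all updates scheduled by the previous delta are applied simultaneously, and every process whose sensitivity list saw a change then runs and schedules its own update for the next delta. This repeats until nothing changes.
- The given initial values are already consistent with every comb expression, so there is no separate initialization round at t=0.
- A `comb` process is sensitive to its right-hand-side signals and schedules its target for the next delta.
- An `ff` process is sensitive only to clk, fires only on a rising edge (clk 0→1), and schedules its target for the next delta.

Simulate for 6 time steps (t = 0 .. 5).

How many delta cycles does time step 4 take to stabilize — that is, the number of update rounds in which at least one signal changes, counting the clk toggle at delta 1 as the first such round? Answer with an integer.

[bits: s8,s7,s2,s0,s6,clk,s3,s5]
t=0: Δ0=10010000 Δ1=10010100 Δ2=10011100 | 2Δ
t=1: Δ0=10011100 Δ1=10011000 | 1Δ
t=2: Δ0=10011000 Δ1=10011100 Δ2=11011100 Δ3=11111100 Δ4=11101100 | 4Δ
t=3: Δ0=11101100 Δ1=11101000 | 1Δ
t=4: Δ0=11101000 Δ1=11101100 Δ2=10100100 Δ3=10000100 Δ4=10010100 | 4Δ
t=5: Δ0=10010100 Δ1=10010000 | 1Δ

4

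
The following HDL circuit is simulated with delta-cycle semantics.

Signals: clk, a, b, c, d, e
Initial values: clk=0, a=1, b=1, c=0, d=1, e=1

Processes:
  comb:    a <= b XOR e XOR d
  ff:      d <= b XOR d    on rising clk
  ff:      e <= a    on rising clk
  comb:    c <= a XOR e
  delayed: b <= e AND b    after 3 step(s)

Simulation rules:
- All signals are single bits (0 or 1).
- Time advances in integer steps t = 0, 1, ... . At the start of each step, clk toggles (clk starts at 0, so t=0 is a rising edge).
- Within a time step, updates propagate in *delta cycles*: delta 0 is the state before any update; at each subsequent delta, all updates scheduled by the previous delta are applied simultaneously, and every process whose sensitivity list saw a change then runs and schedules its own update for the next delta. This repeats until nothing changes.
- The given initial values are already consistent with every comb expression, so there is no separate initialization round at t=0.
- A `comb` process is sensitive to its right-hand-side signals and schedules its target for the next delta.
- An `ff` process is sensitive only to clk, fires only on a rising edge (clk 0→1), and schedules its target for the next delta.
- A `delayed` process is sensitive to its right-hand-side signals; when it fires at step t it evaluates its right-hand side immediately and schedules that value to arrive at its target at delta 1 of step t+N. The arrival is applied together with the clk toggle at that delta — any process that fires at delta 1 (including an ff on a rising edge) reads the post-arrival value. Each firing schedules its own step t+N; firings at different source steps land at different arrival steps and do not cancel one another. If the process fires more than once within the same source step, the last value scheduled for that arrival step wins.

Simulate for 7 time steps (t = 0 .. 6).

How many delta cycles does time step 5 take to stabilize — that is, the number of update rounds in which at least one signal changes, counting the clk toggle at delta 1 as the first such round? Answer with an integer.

3

t0.Δ0 e=1 clk=0 c=0 d=1 a=1 b=1
t0.Δ1 e=1 clk=1 c=0 d=1 a=1 b=1
t0.Δ2 e=1 clk=1 c=0 d=0 a=1 b=1
t0.Δ3 e=1 clk=1 c=0 d=0 a=0 b=1
t0.Δ4 e=1 clk=1 c=1 d=0 a=0 b=1
t1.Δ0 e=1 clk=1 c=1 d=0 a=0 b=1
t1.Δ1 e=1 clk=0 c=1 d=0 a=0 b=1
t2.Δ0 e=1 clk=0 c=1 d=0 a=0 b=1
t2.Δ1 e=1 clk=1 c=1 d=0 a=0 b=1
t2.Δ2 e=0 clk=1 c=1 d=1 a=0 b=1
t2.Δ3 e=0 clk=1 c=0 d=1 a=0 b=1
t3.Δ0 e=0 clk=1 c=0 d=1 a=0 b=1
t3.Δ1 e=0 clk=0 c=0 d=1 a=0 b=1
t4.Δ0 e=0 clk=0 c=0 d=1 a=0 b=1
t4.Δ1 e=0 clk=1 c=0 d=1 a=0 b=1
t4.Δ2 e=0 clk=1 c=0 d=0 a=0 b=1
t4.Δ3 e=0 clk=1 c=0 d=0 a=1 b=1
t4.Δ4 e=0 clk=1 c=1 d=0 a=1 b=1
t5.Δ0 e=0 clk=1 c=1 d=0 a=1 b=1
t5.Δ1 e=0 clk=0 c=1 d=0 a=1 b=0
t5.Δ2 e=0 clk=0 c=1 d=0 a=0 b=0
t5.Δ3 e=0 clk=0 c=0 d=0 a=0 b=0
t6.Δ0 e=0 clk=0 c=0 d=0 a=0 b=0
t6.Δ1 e=0 clk=1 c=0 d=0 a=0 b=0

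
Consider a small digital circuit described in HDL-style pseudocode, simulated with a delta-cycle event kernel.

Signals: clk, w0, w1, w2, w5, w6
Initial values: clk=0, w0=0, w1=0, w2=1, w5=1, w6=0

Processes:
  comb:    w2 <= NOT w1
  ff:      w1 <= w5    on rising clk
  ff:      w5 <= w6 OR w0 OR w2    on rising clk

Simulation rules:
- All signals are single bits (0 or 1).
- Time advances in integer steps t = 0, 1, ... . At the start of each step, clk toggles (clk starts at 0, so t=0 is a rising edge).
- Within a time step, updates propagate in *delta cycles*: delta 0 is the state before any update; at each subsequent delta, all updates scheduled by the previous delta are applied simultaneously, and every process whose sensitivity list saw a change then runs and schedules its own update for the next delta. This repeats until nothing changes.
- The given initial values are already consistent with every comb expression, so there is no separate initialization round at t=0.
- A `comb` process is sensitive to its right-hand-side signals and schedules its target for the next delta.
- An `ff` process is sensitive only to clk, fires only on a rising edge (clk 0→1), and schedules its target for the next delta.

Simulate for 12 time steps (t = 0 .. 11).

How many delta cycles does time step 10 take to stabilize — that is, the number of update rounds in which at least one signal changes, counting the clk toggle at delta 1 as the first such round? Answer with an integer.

2

t=0 Δ0: w1=0 w0=0 clk=0 w6=0 w5=1 w2=1
  Δ1: clk:0→1
  Δ2: w1:0→1
  Δ3: w2:1→0
  (3Δ to stable)
t=1 Δ0: w1=1 w0=0 clk=1 w6=0 w5=1 w2=0
  Δ1: clk:1→0
  (1Δ to stable)
t=2 Δ0: w1=1 w0=0 clk=0 w6=0 w5=1 w2=0
  Δ1: clk:0→1
  Δ2: w5:1→0
  (2Δ to stable)
t=3 Δ0: w1=1 w0=0 clk=1 w6=0 w5=0 w2=0
  Δ1: clk:1→0
  (1Δ to stable)
t=4 Δ0: w1=1 w0=0 clk=0 w6=0 w5=0 w2=0
  Δ1: clk:0→1
  Δ2: w1:1→0
  Δ3: w2:0→1
  (3Δ to stable)
t=5 Δ0: w1=0 w0=0 clk=1 w6=0 w5=0 w2=1
  Δ1: clk:1→0
  (1Δ to stable)
t=6 Δ0: w1=0 w0=0 clk=0 w6=0 w5=0 w2=1
  Δ1: clk:0→1
  Δ2: w5:0→1
  (2Δ to stable)
t=7 Δ0: w1=0 w0=0 clk=1 w6=0 w5=1 w2=1
  Δ1: clk:1→0
  (1Δ to stable)
t=8 Δ0: w1=0 w0=0 clk=0 w6=0 w5=1 w2=1
  Δ1: clk:0→1
  Δ2: w1:0→1
  Δ3: w2:1→0
  (3Δ to stable)
t=9 Δ0: w1=1 w0=0 clk=1 w6=0 w5=1 w2=0
  Δ1: clk:1→0
  (1Δ to stable)
t=10 Δ0: w1=1 w0=0 clk=0 w6=0 w5=1 w2=0
  Δ1: clk:0→1
  Δ2: w5:1→0
  (2Δ to stable)
t=11 Δ0: w1=1 w0=0 clk=1 w6=0 w5=0 w2=0
  Δ1: clk:1→0
  (1Δ to stable)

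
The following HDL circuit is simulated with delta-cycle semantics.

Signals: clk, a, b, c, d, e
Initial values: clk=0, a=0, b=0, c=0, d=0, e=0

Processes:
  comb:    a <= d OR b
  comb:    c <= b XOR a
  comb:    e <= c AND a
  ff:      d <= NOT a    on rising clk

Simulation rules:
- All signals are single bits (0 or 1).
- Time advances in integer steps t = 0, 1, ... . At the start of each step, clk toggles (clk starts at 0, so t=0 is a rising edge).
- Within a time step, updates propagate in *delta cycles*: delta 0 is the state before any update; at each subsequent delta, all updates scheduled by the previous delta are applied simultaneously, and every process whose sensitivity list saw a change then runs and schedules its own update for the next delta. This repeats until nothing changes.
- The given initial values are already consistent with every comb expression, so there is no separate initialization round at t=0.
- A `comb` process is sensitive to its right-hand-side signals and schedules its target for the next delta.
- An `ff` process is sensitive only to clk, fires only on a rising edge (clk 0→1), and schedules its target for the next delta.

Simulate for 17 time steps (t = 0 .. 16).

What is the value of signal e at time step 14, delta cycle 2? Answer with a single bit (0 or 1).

t0.Δ0 d=0 e=0 a=0 c=0 b=0 clk=0
t0.Δ1 d=0 e=0 a=0 c=0 b=0 clk=1
t0.Δ2 d=1 e=0 a=0 c=0 b=0 clk=1
t0.Δ3 d=1 e=0 a=1 c=0 b=0 clk=1
t0.Δ4 d=1 e=0 a=1 c=1 b=0 clk=1
t0.Δ5 d=1 e=1 a=1 c=1 b=0 clk=1
t1.Δ0 d=1 e=1 a=1 c=1 b=0 clk=1
t1.Δ1 d=1 e=1 a=1 c=1 b=0 clk=0
t2.Δ0 d=1 e=1 a=1 c=1 b=0 clk=0
t2.Δ1 d=1 e=1 a=1 c=1 b=0 clk=1
t2.Δ2 d=0 e=1 a=1 c=1 b=0 clk=1
t2.Δ3 d=0 e=1 a=0 c=1 b=0 clk=1
t2.Δ4 d=0 e=0 a=0 c=0 b=0 clk=1
t3.Δ0 d=0 e=0 a=0 c=0 b=0 clk=1
t3.Δ1 d=0 e=0 a=0 c=0 b=0 clk=0
t4.Δ0 d=0 e=0 a=0 c=0 b=0 clk=0
t4.Δ1 d=0 e=0 a=0 c=0 b=0 clk=1
t4.Δ2 d=1 e=0 a=0 c=0 b=0 clk=1
t4.Δ3 d=1 e=0 a=1 c=0 b=0 clk=1
t4.Δ4 d=1 e=0 a=1 c=1 b=0 clk=1
t4.Δ5 d=1 e=1 a=1 c=1 b=0 clk=1
t5.Δ0 d=1 e=1 a=1 c=1 b=0 clk=1
t5.Δ1 d=1 e=1 a=1 c=1 b=0 clk=0
t6.Δ0 d=1 e=1 a=1 c=1 b=0 clk=0
t6.Δ1 d=1 e=1 a=1 c=1 b=0 clk=1
t6.Δ2 d=0 e=1 a=1 c=1 b=0 clk=1
t6.Δ3 d=0 e=1 a=0 c=1 b=0 clk=1
t6.Δ4 d=0 e=0 a=0 c=0 b=0 clk=1
t7.Δ0 d=0 e=0 a=0 c=0 b=0 clk=1
t7.Δ1 d=0 e=0 a=0 c=0 b=0 clk=0
t8.Δ0 d=0 e=0 a=0 c=0 b=0 clk=0
t8.Δ1 d=0 e=0 a=0 c=0 b=0 clk=1
t8.Δ2 d=1 e=0 a=0 c=0 b=0 clk=1
t8.Δ3 d=1 e=0 a=1 c=0 b=0 clk=1
t8.Δ4 d=1 e=0 a=1 c=1 b=0 clk=1
t8.Δ5 d=1 e=1 a=1 c=1 b=0 clk=1
t9.Δ0 d=1 e=1 a=1 c=1 b=0 clk=1
t9.Δ1 d=1 e=1 a=1 c=1 b=0 clk=0
t10.Δ0 d=1 e=1 a=1 c=1 b=0 clk=0
t10.Δ1 d=1 e=1 a=1 c=1 b=0 clk=1
t10.Δ2 d=0 e=1 a=1 c=1 b=0 clk=1
t10.Δ3 d=0 e=1 a=0 c=1 b=0 clk=1
t10.Δ4 d=0 e=0 a=0 c=0 b=0 clk=1
t11.Δ0 d=0 e=0 a=0 c=0 b=0 clk=1
t11.Δ1 d=0 e=0 a=0 c=0 b=0 clk=0
t12.Δ0 d=0 e=0 a=0 c=0 b=0 clk=0
t12.Δ1 d=0 e=0 a=0 c=0 b=0 clk=1
t12.Δ2 d=1 e=0 a=0 c=0 b=0 clk=1
t12.Δ3 d=1 e=0 a=1 c=0 b=0 clk=1
t12.Δ4 d=1 e=0 a=1 c=1 b=0 clk=1
t12.Δ5 d=1 e=1 a=1 c=1 b=0 clk=1
t13.Δ0 d=1 e=1 a=1 c=1 b=0 clk=1
t13.Δ1 d=1 e=1 a=1 c=1 b=0 clk=0
t14.Δ0 d=1 e=1 a=1 c=1 b=0 clk=0
t14.Δ1 d=1 e=1 a=1 c=1 b=0 clk=1
t14.Δ2 d=0 e=1 a=1 c=1 b=0 clk=1
t14.Δ3 d=0 e=1 a=0 c=1 b=0 clk=1
t14.Δ4 d=0 e=0 a=0 c=0 b=0 clk=1
t15.Δ0 d=0 e=0 a=0 c=0 b=0 clk=1
t15.Δ1 d=0 e=0 a=0 c=0 b=0 clk=0
t16.Δ0 d=0 e=0 a=0 c=0 b=0 clk=0
t16.Δ1 d=0 e=0 a=0 c=0 b=0 clk=1
t16.Δ2 d=1 e=0 a=0 c=0 b=0 clk=1
t16.Δ3 d=1 e=0 a=1 c=0 b=0 clk=1
t16.Δ4 d=1 e=0 a=1 c=1 b=0 clk=1
t16.Δ5 d=1 e=1 a=1 c=1 b=0 clk=1

1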